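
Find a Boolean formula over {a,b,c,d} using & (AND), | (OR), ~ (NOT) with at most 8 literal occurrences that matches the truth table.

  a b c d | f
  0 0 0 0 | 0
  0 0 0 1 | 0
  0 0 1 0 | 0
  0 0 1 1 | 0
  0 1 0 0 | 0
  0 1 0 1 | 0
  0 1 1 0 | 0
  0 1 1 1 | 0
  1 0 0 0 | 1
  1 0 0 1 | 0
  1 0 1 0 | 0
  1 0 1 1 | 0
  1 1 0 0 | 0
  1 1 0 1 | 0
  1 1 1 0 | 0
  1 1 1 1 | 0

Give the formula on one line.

  ~c = 1100110011001100
  (d | a) = 0101010111111111
  (~c & (d | a)) = 0100010011001100
  ~d = 1010101010101010
  ((~c & (d | a)) & ~d) = 0000000010001000
  ~b = 1111000011110000
  (a & ~b) = 0000000011110000
  ~a = 1111111100000000
  (d | ~a) = 1111111101010101
  ((a & ~b) | (d | ~a)) = 1111111111110101
  (((~c & (d | a)) & ~d) & ((a & ~b) | (d | ~a))) = 0000000010000000

(((~c & (d | a)) & ~d) & ((a & ~b) | (d | ~a)))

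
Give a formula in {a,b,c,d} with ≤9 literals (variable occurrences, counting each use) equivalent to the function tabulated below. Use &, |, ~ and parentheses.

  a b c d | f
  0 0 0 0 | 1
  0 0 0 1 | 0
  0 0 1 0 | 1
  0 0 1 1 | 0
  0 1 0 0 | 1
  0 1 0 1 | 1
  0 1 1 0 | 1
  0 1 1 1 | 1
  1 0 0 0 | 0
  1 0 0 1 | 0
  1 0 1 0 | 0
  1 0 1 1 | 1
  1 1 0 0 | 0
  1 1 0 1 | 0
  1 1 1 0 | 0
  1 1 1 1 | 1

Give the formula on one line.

((~a | c) & (((~c | ~a) | d) & (a | ((b | ~d) & ~a))))

  ~a = 1111111100000000
  (~a | c) = 1111111100110011
  ~c = 1100110011001100
  (~c | ~a) = 1111111111001100
  ((~c | ~a) | d) = 1111111111011101
  ~d = 1010101010101010
  (b | ~d) = 1010111110101111
  ((b | ~d) & ~a) = 1010111100000000
  (a | ((b | ~d) & ~a)) = 1010111111111111
  (((~c | ~a) | d) & (a | ((b | ~d) & ~a))) = 1010111111011101
  ((~a | c) & (((~c | ~a) | d) & (a | ((b | ~d) & ~a)))) = 1010111100010001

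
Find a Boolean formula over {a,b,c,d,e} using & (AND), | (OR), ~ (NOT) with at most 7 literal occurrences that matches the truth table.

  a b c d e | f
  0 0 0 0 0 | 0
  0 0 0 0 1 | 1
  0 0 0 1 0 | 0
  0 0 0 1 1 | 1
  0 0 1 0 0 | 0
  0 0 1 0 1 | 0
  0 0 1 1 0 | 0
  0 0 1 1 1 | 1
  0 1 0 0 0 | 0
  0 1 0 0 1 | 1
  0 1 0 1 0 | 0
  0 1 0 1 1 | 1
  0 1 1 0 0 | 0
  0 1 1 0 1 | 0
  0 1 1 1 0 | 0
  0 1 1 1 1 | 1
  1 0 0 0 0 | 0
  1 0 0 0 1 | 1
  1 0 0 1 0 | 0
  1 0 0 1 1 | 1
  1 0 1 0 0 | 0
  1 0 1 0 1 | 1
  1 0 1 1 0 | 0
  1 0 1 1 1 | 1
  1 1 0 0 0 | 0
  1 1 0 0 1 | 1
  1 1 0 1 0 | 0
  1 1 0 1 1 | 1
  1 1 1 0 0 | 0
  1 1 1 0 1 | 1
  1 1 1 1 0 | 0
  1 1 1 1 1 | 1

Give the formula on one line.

  ~c = 11110000111100001111000011110000
  (d | ~c) = 11110011111100111111001111110011
  ((d | ~c) | a) = 11110011111100111111111111111111
  (((d | ~c) | a) & e) = 01010001010100010101010101010101

(((d | ~c) | a) & e)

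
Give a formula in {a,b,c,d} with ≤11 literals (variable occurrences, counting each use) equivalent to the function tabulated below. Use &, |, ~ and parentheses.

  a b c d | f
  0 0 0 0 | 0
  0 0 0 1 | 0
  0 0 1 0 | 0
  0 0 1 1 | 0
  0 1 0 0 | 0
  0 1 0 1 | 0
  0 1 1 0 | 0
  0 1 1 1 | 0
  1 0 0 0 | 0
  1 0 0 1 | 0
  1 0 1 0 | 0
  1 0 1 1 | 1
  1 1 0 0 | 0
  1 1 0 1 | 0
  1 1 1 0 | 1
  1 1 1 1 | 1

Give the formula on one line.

(((~c | d) | ((c & b) & (~d | a))) & (c & a))

  ~c = 1100110011001100
  (~c | d) = 1101110111011101
  (c & b) = 0000001100000011
  ~d = 1010101010101010
  (~d | a) = 1010101011111111
  ((c & b) & (~d | a)) = 0000001000000011
  ((~c | d) | ((c & b) & (~d | a))) = 1101111111011111
  (c & a) = 0000000000110011
  (((~c | d) | ((c & b) & (~d | a))) & (c & a)) = 0000000000010011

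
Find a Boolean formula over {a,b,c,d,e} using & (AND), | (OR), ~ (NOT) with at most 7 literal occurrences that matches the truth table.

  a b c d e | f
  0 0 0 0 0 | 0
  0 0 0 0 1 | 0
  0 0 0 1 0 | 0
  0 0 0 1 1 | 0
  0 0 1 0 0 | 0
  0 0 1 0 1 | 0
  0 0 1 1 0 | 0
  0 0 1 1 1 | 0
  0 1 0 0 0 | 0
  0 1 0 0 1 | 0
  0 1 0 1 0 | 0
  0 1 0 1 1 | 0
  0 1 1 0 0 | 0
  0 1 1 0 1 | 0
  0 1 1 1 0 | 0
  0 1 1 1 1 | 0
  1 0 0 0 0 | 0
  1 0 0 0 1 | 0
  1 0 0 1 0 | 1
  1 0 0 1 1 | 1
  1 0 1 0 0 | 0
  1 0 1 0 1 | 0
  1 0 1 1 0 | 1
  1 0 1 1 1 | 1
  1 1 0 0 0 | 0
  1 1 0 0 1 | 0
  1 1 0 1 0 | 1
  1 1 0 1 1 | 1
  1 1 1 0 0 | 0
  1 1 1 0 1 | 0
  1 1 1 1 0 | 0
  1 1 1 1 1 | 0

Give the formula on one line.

(((d | ~a) & (~b | ~c)) & a)

  ~a = 11111111111111110000000000000000
  (d | ~a) = 11111111111111110011001100110011
  ~b = 11111111000000001111111100000000
  ~c = 11110000111100001111000011110000
  (~b | ~c) = 11111111111100001111111111110000
  ((d | ~a) & (~b | ~c)) = 11111111111100000011001100110000
  (((d | ~a) & (~b | ~c)) & a) = 00000000000000000011001100110000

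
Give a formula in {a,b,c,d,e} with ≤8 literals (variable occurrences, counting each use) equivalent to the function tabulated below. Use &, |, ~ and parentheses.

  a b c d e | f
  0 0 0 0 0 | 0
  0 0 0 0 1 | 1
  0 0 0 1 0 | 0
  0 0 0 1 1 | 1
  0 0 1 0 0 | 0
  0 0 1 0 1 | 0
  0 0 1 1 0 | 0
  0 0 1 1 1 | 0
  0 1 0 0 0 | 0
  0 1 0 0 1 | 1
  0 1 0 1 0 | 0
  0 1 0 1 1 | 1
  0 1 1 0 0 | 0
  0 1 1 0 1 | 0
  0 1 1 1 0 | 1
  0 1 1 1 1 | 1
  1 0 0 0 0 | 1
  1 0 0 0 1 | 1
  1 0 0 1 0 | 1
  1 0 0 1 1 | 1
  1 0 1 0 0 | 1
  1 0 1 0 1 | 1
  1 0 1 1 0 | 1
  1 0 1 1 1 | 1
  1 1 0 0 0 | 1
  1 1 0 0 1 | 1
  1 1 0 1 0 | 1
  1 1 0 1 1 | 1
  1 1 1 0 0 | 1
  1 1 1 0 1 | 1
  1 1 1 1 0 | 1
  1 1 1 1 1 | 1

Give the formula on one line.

  (d & b) = 00000000001100110000000000110011
  ((d & b) & c) = 00000000000000110000000000000011
  (((d & b) & c) | a) = 00000000000000111111111111111111
  ~c = 11110000111100001111000011110000
  ~a = 11111111111111110000000000000000
  (~c & ~a) = 11110000111100000000000000000000
  (e & (~c & ~a)) = 01010000010100000000000000000000
  ((((d & b) & c) | a) | (e & (~c & ~a))) = 01010000010100111111111111111111

((((d & b) & c) | a) | (e & (~c & ~a)))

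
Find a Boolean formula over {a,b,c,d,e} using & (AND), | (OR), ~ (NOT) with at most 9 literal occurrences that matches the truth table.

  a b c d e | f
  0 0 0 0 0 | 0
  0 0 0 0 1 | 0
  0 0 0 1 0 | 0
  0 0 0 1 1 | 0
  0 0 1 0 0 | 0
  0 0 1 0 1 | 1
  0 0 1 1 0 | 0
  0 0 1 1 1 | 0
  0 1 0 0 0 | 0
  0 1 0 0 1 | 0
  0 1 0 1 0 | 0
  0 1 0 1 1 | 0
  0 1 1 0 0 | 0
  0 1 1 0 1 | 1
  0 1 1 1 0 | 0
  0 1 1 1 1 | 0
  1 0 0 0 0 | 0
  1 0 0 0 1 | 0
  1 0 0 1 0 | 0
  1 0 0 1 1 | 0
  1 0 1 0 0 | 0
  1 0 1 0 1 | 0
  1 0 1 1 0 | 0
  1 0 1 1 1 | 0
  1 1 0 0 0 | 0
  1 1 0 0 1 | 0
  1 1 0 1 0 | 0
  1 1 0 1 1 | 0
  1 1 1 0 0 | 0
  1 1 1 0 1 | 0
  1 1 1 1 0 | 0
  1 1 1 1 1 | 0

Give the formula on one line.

((c & (~e | ((c & ~d) & (~a & (c & (e | d)))))) & e)

  ~e = 10101010101010101010101010101010
  ~d = 11001100110011001100110011001100
  (c & ~d) = 00001100000011000000110000001100
  ~a = 11111111111111110000000000000000
  (e | d) = 01110111011101110111011101110111
  (c & (e | d)) = 00000111000001110000011100000111
  (~a & (c & (e | d))) = 00000111000001110000000000000000
  ((c & ~d) & (~a & (c & (e | d)))) = 00000100000001000000000000000000
  (~e | ((c & ~d) & (~a & (c & (e | d))))) = 10101110101011101010101010101010
  (c & (~e | ((c & ~d) & (~a & (c & (e | d)))))) = 00001110000011100000101000001010
  ((c & (~e | ((c & ~d) & (~a & (c & (e | d)))))) & e) = 00000100000001000000000000000000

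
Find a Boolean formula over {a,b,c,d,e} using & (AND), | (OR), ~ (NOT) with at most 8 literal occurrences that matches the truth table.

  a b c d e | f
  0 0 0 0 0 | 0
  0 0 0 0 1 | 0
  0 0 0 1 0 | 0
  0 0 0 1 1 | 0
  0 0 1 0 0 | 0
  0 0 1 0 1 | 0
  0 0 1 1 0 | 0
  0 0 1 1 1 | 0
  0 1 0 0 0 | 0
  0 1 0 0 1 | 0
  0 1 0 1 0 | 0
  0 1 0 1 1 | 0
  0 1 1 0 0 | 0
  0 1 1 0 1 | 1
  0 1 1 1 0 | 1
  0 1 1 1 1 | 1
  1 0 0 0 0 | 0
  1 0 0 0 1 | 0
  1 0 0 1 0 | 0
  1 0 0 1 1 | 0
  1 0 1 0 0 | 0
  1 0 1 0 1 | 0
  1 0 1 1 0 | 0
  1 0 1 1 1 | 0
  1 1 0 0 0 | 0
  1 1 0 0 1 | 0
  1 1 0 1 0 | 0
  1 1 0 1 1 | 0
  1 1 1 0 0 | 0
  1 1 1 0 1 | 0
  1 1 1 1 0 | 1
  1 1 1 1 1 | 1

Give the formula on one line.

  (e | d) = 01110111011101110111011101110111
  (c & b) = 00000000000011110000000000001111
  ~a = 11111111111111110000000000000000
  (d | ~a) = 11111111111111110011001100110011
  ((c & b) & (d | ~a)) = 00000000000011110000000000000011
  ((e | d) & ((c & b) & (d | ~a))) = 00000000000001110000000000000011

((e | d) & ((c & b) & (d | ~a)))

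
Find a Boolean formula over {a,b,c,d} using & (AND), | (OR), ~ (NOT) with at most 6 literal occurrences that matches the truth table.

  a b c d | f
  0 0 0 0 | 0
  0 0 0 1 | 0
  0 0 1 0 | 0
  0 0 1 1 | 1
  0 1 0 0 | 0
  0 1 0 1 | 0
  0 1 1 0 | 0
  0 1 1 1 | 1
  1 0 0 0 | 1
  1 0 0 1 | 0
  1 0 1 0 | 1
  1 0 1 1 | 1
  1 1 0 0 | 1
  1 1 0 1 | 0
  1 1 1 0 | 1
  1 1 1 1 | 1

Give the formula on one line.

((~d & a) | (c & d))

  ~d = 1010101010101010
  (~d & a) = 0000000010101010
  (c & d) = 0001000100010001
  ((~d & a) | (c & d)) = 0001000110111011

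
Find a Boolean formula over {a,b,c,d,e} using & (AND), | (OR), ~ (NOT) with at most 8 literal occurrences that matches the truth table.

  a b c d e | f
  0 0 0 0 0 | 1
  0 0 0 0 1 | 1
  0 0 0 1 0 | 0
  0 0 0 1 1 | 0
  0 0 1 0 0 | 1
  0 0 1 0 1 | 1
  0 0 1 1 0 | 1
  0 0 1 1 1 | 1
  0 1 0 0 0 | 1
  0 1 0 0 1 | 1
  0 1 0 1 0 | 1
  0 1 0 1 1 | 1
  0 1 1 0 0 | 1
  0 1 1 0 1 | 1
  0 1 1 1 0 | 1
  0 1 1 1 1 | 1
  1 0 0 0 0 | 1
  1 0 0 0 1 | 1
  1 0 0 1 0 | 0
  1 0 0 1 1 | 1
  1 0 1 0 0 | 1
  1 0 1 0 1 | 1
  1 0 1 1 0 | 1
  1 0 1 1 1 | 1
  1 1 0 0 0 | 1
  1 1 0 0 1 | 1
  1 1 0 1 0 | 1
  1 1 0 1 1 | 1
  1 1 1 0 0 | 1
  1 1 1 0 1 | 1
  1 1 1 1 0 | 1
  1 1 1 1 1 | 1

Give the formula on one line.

(((c | b) | (c | ~d)) | (a & e))

  (c | b) = 00001111111111110000111111111111
  ~d = 11001100110011001100110011001100
  (c | ~d) = 11001111110011111100111111001111
  ((c | b) | (c | ~d)) = 11001111111111111100111111111111
  (a & e) = 00000000000000000101010101010101
  (((c | b) | (c | ~d)) | (a & e)) = 11001111111111111101111111111111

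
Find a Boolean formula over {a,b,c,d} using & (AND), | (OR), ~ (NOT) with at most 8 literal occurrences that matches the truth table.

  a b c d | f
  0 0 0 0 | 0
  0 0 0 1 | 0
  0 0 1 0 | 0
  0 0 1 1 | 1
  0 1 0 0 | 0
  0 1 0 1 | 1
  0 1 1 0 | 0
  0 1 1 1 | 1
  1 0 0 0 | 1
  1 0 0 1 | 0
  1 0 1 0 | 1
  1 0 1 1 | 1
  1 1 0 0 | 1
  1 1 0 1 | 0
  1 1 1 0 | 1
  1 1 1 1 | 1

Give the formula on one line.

(((b & ~a) & d) | ((c & d) | (a & ~d)))

  ~a = 1111111100000000
  (b & ~a) = 0000111100000000
  ((b & ~a) & d) = 0000010100000000
  (c & d) = 0001000100010001
  ~d = 1010101010101010
  (a & ~d) = 0000000010101010
  ((c & d) | (a & ~d)) = 0001000110111011
  (((b & ~a) & d) | ((c & d) | (a & ~d))) = 0001010110111011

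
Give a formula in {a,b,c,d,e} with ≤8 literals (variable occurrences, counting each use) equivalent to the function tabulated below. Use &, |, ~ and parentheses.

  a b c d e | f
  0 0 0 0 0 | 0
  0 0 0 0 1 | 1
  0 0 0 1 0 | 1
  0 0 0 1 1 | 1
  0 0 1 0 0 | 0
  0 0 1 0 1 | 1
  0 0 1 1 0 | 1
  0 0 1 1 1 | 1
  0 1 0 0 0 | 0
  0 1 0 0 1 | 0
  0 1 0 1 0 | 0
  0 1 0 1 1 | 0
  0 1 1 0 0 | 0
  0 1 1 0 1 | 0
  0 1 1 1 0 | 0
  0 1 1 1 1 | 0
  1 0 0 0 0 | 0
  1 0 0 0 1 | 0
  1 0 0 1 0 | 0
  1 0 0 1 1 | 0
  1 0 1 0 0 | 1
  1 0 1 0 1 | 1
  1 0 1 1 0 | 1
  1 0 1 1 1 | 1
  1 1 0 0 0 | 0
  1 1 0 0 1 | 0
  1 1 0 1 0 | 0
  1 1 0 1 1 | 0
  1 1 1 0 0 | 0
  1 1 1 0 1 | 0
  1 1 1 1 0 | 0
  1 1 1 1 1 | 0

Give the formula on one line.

((~b & (~a | c)) & ((a | e) | d))

  ~b = 11111111000000001111111100000000
  ~a = 11111111111111110000000000000000
  (~a | c) = 11111111111111110000111100001111
  (~b & (~a | c)) = 11111111000000000000111100000000
  (a | e) = 01010101010101011111111111111111
  ((a | e) | d) = 01110111011101111111111111111111
  ((~b & (~a | c)) & ((a | e) | d)) = 01110111000000000000111100000000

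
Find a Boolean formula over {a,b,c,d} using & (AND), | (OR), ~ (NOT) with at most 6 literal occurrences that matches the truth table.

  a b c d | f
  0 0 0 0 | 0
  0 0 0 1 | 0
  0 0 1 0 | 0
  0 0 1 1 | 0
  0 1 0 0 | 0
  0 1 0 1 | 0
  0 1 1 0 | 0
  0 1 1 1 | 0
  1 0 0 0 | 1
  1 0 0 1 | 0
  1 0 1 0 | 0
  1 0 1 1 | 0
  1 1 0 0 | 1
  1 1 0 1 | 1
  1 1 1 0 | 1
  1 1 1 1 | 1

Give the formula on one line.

(((a & ~d) & ~c) | (a & b))

  ~d = 1010101010101010
  (a & ~d) = 0000000010101010
  ~c = 1100110011001100
  ((a & ~d) & ~c) = 0000000010001000
  (a & b) = 0000000000001111
  (((a & ~d) & ~c) | (a & b)) = 0000000010001111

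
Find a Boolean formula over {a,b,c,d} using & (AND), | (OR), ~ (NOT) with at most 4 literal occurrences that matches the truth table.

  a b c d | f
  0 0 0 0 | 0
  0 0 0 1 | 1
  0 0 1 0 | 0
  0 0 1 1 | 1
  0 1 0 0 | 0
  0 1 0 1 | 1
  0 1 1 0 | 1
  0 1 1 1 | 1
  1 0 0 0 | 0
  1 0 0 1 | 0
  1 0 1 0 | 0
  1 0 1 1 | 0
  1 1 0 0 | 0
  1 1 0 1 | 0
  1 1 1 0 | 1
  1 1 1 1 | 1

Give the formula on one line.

  ~a = 1111111100000000
  (d & ~a) = 0101010100000000
  (b & c) = 0000001100000011
  ((d & ~a) | (b & c)) = 0101011100000011

((d & ~a) | (b & c))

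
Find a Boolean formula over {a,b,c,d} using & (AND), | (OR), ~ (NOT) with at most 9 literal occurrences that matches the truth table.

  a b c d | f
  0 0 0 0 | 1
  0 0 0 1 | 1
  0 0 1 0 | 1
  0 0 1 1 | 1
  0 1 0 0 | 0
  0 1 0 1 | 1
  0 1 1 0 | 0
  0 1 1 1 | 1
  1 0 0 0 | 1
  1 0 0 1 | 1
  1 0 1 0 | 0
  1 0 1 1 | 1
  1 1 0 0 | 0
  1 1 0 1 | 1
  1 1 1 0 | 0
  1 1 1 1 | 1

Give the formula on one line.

(d | ((d & a) | ((~c | (~a & ~d)) & ~b)))

  (d & a) = 0000000001010101
  ~c = 1100110011001100
  ~a = 1111111100000000
  ~d = 1010101010101010
  (~a & ~d) = 1010101000000000
  (~c | (~a & ~d)) = 1110111011001100
  ~b = 1111000011110000
  ((~c | (~a & ~d)) & ~b) = 1110000011000000
  ((d & a) | ((~c | (~a & ~d)) & ~b)) = 1110000011010101
  (d | ((d & a) | ((~c | (~a & ~d)) & ~b))) = 1111010111010101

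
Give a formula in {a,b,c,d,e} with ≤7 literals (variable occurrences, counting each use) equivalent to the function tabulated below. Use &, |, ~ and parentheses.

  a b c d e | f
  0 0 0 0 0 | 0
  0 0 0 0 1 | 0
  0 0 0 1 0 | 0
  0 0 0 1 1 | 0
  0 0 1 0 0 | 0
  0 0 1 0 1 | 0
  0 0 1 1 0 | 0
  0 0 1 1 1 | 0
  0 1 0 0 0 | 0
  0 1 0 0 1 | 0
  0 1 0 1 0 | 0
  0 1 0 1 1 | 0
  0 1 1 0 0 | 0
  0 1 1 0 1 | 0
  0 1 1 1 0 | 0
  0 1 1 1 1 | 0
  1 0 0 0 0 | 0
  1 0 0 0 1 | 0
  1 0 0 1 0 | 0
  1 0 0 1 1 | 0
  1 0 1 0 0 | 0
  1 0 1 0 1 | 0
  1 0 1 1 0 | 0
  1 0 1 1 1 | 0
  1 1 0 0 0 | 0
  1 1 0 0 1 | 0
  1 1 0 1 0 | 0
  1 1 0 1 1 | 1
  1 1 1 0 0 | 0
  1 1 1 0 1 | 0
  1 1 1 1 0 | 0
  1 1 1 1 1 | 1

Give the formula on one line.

(e & (a & ((~b | d) & b)))

  ~b = 11111111000000001111111100000000
  (~b | d) = 11111111001100111111111100110011
  ((~b | d) & b) = 00000000001100110000000000110011
  (a & ((~b | d) & b)) = 00000000000000000000000000110011
  (e & (a & ((~b | d) & b))) = 00000000000000000000000000010001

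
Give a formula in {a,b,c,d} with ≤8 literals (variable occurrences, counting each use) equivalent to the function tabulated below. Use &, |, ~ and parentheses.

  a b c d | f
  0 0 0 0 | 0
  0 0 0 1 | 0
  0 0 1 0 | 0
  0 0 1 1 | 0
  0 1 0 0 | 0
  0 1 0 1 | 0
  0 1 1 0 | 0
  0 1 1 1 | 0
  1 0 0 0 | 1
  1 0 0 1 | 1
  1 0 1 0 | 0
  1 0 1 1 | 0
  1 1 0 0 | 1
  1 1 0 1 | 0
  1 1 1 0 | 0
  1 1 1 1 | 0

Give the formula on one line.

((a & ~c) & (~d | (a & ~b)))

  ~c = 1100110011001100
  (a & ~c) = 0000000011001100
  ~d = 1010101010101010
  ~b = 1111000011110000
  (a & ~b) = 0000000011110000
  (~d | (a & ~b)) = 1010101011111010
  ((a & ~c) & (~d | (a & ~b))) = 0000000011001000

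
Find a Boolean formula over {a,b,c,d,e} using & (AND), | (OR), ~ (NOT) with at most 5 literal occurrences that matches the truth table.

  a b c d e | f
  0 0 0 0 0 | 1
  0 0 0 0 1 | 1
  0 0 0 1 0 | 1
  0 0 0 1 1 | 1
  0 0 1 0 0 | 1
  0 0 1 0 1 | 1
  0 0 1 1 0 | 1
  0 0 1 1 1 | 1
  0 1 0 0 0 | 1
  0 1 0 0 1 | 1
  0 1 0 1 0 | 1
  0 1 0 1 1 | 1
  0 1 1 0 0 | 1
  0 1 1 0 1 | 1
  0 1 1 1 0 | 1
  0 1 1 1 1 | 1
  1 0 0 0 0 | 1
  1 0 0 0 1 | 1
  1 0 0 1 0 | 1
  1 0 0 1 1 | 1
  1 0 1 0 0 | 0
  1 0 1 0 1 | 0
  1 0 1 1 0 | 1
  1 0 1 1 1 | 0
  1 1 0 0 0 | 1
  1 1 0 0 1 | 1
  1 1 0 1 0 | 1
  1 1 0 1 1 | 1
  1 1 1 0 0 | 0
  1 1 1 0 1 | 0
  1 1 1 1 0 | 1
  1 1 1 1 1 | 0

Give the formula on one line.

  ~a = 11111111111111110000000000000000
  ~c = 11110000111100001111000011110000
  (~a | ~c) = 11111111111111111111000011110000
  (c & d) = 00000011000000110000001100000011
  ~e = 10101010101010101010101010101010
  ((c & d) & ~e) = 00000010000000100000001000000010
  ((~a | ~c) | ((c & d) & ~e)) = 11111111111111111111001011110010

((~a | ~c) | ((c & d) & ~e))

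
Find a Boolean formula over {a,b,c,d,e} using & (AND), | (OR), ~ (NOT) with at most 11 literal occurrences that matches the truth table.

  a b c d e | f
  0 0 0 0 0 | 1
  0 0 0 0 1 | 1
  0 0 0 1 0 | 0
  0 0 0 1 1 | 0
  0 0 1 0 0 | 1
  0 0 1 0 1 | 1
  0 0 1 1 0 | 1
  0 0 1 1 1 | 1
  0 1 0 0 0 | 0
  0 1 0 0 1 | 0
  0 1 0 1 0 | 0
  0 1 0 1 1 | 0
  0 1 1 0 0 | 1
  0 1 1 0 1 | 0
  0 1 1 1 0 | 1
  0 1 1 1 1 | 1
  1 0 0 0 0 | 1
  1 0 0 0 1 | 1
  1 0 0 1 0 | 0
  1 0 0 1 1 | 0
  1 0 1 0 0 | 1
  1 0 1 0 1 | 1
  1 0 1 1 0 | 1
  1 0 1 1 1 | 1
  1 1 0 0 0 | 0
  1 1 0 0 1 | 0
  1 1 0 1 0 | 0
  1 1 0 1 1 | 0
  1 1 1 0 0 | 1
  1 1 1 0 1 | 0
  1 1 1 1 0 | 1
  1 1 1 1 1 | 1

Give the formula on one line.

((c & ~e) | ((c & (d | ~b)) | (~d & (d | ~b))))

  ~e = 10101010101010101010101010101010
  (c & ~e) = 00001010000010100000101000001010
  ~b = 11111111000000001111111100000000
  (d | ~b) = 11111111001100111111111100110011
  (c & (d | ~b)) = 00001111000000110000111100000011
  ~d = 11001100110011001100110011001100
  (~d & (d | ~b)) = 11001100000000001100110000000000
  ((c & (d | ~b)) | (~d & (d | ~b))) = 11001111000000111100111100000011
  ((c & ~e) | ((c & (d | ~b)) | (~d & (d | ~b)))) = 11001111000010111100111100001011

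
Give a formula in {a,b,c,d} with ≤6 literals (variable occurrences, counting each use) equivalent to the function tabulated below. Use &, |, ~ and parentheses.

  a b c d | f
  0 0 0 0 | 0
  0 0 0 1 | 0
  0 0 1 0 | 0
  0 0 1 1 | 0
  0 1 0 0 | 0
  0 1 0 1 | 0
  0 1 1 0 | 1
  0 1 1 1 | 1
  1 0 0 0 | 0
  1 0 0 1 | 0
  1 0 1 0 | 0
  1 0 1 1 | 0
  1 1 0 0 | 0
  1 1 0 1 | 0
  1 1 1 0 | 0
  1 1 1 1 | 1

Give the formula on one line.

(c & ((~a | d) & b))

  ~a = 1111111100000000
  (~a | d) = 1111111101010101
  ((~a | d) & b) = 0000111100000101
  (c & ((~a | d) & b)) = 0000001100000001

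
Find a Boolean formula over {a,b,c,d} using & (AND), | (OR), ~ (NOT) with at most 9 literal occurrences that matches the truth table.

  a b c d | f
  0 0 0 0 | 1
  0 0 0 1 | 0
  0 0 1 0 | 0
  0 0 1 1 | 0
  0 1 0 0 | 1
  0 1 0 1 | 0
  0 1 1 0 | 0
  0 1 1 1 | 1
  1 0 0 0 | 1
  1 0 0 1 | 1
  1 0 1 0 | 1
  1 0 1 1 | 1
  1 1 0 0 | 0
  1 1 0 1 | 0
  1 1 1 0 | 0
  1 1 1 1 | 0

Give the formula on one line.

((~b & a) | ((c | ~d) & (~a & (~c | (~a & (b & d))))))

  ~b = 1111000011110000
  (~b & a) = 0000000011110000
  ~d = 1010101010101010
  (c | ~d) = 1011101110111011
  ~a = 1111111100000000
  ~c = 1100110011001100
  (b & d) = 0000010100000101
  (~a & (b & d)) = 0000010100000000
  (~c | (~a & (b & d))) = 1100110111001100
  (~a & (~c | (~a & (b & d)))) = 1100110100000000
  ((c | ~d) & (~a & (~c | (~a & (b & d))))) = 1000100100000000
  ((~b & a) | ((c | ~d) & (~a & (~c | (~a & (b & d)))))) = 1000100111110000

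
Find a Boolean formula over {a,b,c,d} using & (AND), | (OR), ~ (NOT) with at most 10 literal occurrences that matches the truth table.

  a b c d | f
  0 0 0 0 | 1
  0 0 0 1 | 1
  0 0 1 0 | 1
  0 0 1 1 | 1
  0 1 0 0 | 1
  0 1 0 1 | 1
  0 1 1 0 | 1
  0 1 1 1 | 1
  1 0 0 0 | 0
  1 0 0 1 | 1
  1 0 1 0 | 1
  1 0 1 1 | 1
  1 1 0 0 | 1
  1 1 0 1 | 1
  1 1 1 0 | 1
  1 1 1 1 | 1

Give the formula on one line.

(d | ((b | ~a) | (b | (a & (b | c)))))

  ~a = 1111111100000000
  (b | ~a) = 1111111100001111
  (b | c) = 0011111100111111
  (a & (b | c)) = 0000000000111111
  (b | (a & (b | c))) = 0000111100111111
  ((b | ~a) | (b | (a & (b | c)))) = 1111111100111111
  (d | ((b | ~a) | (b | (a & (b | c))))) = 1111111101111111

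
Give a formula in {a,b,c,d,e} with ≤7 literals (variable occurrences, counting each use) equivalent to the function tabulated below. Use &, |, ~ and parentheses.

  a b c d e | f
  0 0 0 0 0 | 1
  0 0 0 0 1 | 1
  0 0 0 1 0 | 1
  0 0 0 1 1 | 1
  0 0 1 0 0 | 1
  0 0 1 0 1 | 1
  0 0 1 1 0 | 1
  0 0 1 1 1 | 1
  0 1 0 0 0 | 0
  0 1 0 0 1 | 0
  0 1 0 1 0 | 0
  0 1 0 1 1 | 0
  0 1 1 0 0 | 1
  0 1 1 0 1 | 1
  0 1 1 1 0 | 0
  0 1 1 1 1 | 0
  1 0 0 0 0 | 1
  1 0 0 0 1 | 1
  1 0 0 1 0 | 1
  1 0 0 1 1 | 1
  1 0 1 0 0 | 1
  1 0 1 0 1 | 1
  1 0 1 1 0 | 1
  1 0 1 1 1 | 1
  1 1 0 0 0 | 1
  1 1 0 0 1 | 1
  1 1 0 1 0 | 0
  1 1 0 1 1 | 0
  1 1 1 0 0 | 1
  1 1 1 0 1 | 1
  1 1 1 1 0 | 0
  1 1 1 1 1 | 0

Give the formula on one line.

  ~b = 11111111000000001111111100000000
  (c | ~b) = 11111111000011111111111100001111
  (a | (c | ~b)) = 11111111000011111111111111111111
  ~d = 11001100110011001100110011001100
  (~b & d) = 00110011000000000011001100000000
  (~d | (~b & d)) = 11111111110011001111111111001100
  ((a | (c | ~b)) & (~d | (~b & d))) = 11111111000011001111111111001100

((a | (c | ~b)) & (~d | (~b & d)))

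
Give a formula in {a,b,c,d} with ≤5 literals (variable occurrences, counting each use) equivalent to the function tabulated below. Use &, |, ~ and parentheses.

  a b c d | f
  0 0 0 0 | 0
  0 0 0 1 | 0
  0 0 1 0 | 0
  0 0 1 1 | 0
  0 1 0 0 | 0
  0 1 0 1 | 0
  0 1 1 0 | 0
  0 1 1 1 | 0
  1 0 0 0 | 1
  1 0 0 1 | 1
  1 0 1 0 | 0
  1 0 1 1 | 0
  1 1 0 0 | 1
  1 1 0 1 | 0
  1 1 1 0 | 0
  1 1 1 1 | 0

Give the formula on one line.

  ~b = 1111000011110000
  ~d = 1010101010101010
  (~b | ~d) = 1111101011111010
  ~a = 1111111100000000
  ~c = 1100110011001100
  (~a | ~c) = 1111111111001100
  (a & (~a | ~c)) = 0000000011001100
  ((~b | ~d) & (a & (~a | ~c))) = 0000000011001000

((~b | ~d) & (a & (~a | ~c)))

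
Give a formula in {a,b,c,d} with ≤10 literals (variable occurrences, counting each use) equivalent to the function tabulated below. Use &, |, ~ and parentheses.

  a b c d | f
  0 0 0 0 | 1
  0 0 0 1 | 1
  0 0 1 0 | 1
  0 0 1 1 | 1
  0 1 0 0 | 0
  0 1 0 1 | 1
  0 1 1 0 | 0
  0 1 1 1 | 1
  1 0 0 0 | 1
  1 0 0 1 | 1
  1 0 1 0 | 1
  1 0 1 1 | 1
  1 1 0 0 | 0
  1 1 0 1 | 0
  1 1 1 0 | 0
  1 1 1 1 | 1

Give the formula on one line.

  (b | c) = 0011111100111111
  (a | (b | c)) = 0011111111111111
  ~a = 1111111100000000
  ((a | (b | c)) & ~a) = 0011111100000000
  ~b = 1111000011110000
  (c | ~b) = 1111001111110011
  (d & (c | ~b)) = 0101000101010001
  (((a | (b | c)) & ~a) | (d & (c | ~b))) = 0111111101010001
  ((((a | (b | c)) & ~a) | (d & (c | ~b))) & d) = 0101010101010001
  (((((a | (b | c)) & ~a) | (d & (c | ~b))) & d) | ~b) = 1111010111110001

(((((a | (b | c)) & ~a) | (d & (c | ~b))) & d) | ~b)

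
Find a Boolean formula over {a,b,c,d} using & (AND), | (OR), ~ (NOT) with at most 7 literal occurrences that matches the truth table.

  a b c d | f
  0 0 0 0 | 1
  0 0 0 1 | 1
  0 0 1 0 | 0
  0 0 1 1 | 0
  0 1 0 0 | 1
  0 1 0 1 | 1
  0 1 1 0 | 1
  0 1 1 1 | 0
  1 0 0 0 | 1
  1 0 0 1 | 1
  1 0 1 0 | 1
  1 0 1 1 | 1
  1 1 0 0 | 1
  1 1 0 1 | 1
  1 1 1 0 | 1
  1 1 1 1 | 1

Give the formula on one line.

  ~c = 1100110011001100
  ~d = 1010101010101010
  (~d & b) = 0000101000001010
  (~c | (~d & b)) = 1100111011001110
  (a | (~c | (~d & b))) = 1100111011111111

(a | (~c | (~d & b)))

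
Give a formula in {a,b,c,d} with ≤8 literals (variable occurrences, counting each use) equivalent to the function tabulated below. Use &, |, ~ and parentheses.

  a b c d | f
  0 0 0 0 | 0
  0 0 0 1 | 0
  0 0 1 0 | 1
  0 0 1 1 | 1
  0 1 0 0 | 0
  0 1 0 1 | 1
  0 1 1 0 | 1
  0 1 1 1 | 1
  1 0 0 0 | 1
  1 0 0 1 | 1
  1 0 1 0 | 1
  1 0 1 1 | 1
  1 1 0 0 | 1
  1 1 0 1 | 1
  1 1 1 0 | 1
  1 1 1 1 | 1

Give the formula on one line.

(((b | (c | a)) & (c | (~b | d))) | a)

  (c | a) = 0011001111111111
  (b | (c | a)) = 0011111111111111
  ~b = 1111000011110000
  (~b | d) = 1111010111110101
  (c | (~b | d)) = 1111011111110111
  ((b | (c | a)) & (c | (~b | d))) = 0011011111110111
  (((b | (c | a)) & (c | (~b | d))) | a) = 0011011111111111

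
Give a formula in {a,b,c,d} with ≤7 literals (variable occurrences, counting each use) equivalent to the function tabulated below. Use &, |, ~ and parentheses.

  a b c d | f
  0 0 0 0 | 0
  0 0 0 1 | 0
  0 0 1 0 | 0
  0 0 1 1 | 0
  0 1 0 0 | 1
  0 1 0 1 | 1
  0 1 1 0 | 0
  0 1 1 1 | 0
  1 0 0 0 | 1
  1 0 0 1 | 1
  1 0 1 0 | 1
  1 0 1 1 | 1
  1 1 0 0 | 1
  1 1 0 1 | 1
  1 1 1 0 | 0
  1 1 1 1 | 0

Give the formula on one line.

((~b | ~c) & (a | b))

  ~b = 1111000011110000
  ~c = 1100110011001100
  (~b | ~c) = 1111110011111100
  (a | b) = 0000111111111111
  ((~b | ~c) & (a | b)) = 0000110011111100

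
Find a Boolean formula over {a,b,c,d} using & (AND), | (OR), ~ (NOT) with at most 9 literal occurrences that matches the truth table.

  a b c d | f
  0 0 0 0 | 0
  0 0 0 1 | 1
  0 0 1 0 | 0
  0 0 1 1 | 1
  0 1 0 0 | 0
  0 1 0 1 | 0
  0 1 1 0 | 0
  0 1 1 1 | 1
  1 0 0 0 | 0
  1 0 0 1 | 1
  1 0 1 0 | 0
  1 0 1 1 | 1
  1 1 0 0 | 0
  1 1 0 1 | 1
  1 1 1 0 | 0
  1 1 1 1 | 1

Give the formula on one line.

  ~b = 1111000011110000
  (~b | c) = 1111001111110011
  (a | (~b | c)) = 1111001111111111
  ~c = 1100110011001100
  (~c | d) = 1101110111011101
  ((a | (~b | c)) & (~c | d)) = 1101000111011101
  (d & ((a | (~b | c)) & (~c | d))) = 0101000101010101

(d & ((a | (~b | c)) & (~c | d)))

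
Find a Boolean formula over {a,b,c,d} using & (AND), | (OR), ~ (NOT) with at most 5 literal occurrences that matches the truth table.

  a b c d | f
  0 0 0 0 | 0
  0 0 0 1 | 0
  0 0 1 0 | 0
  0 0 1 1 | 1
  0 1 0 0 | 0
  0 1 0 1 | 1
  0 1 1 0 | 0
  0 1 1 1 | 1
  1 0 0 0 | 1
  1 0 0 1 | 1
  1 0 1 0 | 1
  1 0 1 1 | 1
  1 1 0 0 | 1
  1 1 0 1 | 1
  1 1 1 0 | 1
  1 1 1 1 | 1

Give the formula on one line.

  ~b = 1111000011110000
  (c & ~b) = 0011000000110000
  ((c & ~b) | b) = 0011111100111111
  (((c & ~b) | b) & d) = 0001010100010101
  ((((c & ~b) | b) & d) | a) = 0001010111111111

((((c & ~b) | b) & d) | a)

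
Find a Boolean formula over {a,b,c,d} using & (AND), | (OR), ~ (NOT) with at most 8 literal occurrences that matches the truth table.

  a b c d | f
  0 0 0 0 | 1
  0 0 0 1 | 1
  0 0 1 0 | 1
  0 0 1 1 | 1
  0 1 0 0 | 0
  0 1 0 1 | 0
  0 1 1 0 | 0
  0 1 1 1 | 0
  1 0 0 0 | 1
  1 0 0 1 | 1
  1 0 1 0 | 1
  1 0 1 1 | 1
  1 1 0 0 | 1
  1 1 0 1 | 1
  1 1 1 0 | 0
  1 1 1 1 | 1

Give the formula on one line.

((~b | (d & a)) | (((b | ~a) & (a & ~c)) | ~b))

  ~b = 1111000011110000
  (d & a) = 0000000001010101
  (~b | (d & a)) = 1111000011110101
  ~a = 1111111100000000
  (b | ~a) = 1111111100001111
  ~c = 1100110011001100
  (a & ~c) = 0000000011001100
  ((b | ~a) & (a & ~c)) = 0000000000001100
  (((b | ~a) & (a & ~c)) | ~b) = 1111000011111100
  ((~b | (d & a)) | (((b | ~a) & (a & ~c)) | ~b)) = 1111000011111101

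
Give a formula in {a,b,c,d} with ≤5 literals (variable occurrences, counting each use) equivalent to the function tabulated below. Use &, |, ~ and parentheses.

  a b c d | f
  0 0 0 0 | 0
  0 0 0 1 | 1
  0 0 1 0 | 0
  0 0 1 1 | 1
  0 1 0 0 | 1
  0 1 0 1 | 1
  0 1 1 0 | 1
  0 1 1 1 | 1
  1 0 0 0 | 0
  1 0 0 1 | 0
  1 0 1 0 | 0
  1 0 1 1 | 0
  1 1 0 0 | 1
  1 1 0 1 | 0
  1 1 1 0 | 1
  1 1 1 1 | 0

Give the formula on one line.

  ~d = 1010101010101010
  (~d & b) = 0000101000001010
  (a | d) = 0101010111111111
  ~a = 1111111100000000
  ((a | d) & ~a) = 0101010100000000
  ((~d & b) | ((a | d) & ~a)) = 0101111100001010

((~d & b) | ((a | d) & ~a))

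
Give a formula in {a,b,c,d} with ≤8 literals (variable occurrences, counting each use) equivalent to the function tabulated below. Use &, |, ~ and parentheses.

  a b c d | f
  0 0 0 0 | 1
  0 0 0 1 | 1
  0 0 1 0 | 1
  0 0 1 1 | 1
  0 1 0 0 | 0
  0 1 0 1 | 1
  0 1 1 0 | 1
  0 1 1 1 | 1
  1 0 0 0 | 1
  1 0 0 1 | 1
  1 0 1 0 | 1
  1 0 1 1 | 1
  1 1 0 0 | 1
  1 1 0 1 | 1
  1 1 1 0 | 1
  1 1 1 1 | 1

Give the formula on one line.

(~b | (c | (a | (~c & d))))

  ~b = 1111000011110000
  ~c = 1100110011001100
  (~c & d) = 0100010001000100
  (a | (~c & d)) = 0100010011111111
  (c | (a | (~c & d))) = 0111011111111111
  (~b | (c | (a | (~c & d)))) = 1111011111111111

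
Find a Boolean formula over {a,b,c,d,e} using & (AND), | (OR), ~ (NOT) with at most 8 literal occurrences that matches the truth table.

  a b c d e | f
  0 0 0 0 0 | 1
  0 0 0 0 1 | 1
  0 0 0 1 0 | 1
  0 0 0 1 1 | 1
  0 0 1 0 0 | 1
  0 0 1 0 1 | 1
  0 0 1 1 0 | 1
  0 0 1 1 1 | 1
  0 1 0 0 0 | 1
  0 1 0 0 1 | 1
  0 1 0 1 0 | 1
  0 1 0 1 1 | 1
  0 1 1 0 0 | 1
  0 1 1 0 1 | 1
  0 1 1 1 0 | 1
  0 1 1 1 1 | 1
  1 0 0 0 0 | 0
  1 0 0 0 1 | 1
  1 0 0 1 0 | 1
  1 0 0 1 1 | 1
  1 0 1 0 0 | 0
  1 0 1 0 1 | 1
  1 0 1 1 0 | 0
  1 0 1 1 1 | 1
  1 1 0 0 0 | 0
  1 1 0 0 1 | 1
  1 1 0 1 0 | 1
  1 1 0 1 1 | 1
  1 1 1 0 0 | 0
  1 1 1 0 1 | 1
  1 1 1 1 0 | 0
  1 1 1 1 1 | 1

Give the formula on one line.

(((a & ~c) & (d & ~c)) | (e | ~a))

  ~c = 11110000111100001111000011110000
  (a & ~c) = 00000000000000001111000011110000
  (d & ~c) = 00110000001100000011000000110000
  ((a & ~c) & (d & ~c)) = 00000000000000000011000000110000
  ~a = 11111111111111110000000000000000
  (e | ~a) = 11111111111111110101010101010101
  (((a & ~c) & (d & ~c)) | (e | ~a)) = 11111111111111110111010101110101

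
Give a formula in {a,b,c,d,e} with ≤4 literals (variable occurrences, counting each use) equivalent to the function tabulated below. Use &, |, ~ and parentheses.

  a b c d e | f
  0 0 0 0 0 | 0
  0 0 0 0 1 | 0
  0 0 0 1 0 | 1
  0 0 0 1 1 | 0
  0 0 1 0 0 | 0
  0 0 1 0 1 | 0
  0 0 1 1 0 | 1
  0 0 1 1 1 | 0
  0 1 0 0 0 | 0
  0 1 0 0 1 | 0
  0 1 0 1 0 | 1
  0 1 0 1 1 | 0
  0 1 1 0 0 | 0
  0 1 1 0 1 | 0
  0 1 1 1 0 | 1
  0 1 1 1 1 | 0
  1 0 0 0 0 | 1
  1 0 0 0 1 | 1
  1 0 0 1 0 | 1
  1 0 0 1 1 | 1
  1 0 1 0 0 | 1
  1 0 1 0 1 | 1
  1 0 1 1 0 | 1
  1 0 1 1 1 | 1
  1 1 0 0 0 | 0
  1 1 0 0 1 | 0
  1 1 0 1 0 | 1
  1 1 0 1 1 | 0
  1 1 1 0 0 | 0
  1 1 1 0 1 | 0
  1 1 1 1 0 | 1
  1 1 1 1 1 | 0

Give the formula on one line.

  ~b = 11111111000000001111111100000000
  (a & ~b) = 00000000000000001111111100000000
  ~e = 10101010101010101010101010101010
  (d & ~e) = 00100010001000100010001000100010
  ((a & ~b) | (d & ~e)) = 00100010001000101111111100100010

((a & ~b) | (d & ~e))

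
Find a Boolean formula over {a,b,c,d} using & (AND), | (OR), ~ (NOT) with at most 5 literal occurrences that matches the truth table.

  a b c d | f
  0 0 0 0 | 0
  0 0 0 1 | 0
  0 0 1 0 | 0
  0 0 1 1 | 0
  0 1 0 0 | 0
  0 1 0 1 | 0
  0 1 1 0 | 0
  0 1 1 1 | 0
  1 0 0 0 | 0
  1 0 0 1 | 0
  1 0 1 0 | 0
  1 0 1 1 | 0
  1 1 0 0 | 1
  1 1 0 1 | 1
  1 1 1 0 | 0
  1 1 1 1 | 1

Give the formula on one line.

((a & b) & (~c | d))

  (a & b) = 0000000000001111
  ~c = 1100110011001100
  (~c | d) = 1101110111011101
  ((a & b) & (~c | d)) = 0000000000001101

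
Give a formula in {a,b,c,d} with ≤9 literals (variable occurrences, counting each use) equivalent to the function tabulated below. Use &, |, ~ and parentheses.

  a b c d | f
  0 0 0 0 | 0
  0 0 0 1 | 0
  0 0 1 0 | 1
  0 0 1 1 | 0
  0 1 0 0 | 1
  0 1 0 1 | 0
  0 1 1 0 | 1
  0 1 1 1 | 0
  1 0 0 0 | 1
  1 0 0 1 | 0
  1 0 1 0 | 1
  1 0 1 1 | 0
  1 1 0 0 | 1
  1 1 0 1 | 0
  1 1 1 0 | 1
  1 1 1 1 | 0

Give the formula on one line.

((c | ((b | a) & ~d)) & (~d | ~c))

  (b | a) = 0000111111111111
  ~d = 1010101010101010
  ((b | a) & ~d) = 0000101010101010
  (c | ((b | a) & ~d)) = 0011101110111011
  ~c = 1100110011001100
  (~d | ~c) = 1110111011101110
  ((c | ((b | a) & ~d)) & (~d | ~c)) = 0010101010101010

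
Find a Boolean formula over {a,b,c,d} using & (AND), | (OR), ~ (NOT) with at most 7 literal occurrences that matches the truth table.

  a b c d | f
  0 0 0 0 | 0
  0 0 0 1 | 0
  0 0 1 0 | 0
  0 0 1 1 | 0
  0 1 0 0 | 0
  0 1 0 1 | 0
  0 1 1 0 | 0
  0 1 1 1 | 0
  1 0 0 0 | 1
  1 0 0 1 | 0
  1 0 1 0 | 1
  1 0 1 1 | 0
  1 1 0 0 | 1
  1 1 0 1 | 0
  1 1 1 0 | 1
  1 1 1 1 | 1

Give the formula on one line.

  ~d = 1010101010101010
  (b & c) = 0000001100000011
  (~d | (b & c)) = 1010101110101011
  (a & (~d | (b & c))) = 0000000010101011

(a & (~d | (b & c)))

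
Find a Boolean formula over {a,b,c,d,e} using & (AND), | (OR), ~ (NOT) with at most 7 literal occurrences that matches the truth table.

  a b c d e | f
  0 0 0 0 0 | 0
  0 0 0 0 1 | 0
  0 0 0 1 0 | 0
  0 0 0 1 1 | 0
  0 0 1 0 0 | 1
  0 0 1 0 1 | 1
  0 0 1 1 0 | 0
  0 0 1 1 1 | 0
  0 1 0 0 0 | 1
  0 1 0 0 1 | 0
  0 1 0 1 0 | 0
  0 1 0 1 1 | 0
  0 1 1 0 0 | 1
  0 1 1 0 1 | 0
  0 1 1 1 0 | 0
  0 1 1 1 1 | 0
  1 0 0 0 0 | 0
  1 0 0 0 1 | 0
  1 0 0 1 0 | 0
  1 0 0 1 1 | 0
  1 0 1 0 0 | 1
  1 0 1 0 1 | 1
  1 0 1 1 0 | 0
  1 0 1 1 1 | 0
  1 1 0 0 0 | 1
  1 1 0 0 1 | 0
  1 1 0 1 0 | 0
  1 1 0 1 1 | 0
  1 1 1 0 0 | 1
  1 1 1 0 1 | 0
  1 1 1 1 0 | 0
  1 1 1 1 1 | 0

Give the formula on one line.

(~d & ((~b | ~e) & (b | (c | d))))

  ~d = 11001100110011001100110011001100
  ~b = 11111111000000001111111100000000
  ~e = 10101010101010101010101010101010
  (~b | ~e) = 11111111101010101111111110101010
  (c | d) = 00111111001111110011111100111111
  (b | (c | d)) = 00111111111111110011111111111111
  ((~b | ~e) & (b | (c | d))) = 00111111101010100011111110101010
  (~d & ((~b | ~e) & (b | (c | d)))) = 00001100100010000000110010001000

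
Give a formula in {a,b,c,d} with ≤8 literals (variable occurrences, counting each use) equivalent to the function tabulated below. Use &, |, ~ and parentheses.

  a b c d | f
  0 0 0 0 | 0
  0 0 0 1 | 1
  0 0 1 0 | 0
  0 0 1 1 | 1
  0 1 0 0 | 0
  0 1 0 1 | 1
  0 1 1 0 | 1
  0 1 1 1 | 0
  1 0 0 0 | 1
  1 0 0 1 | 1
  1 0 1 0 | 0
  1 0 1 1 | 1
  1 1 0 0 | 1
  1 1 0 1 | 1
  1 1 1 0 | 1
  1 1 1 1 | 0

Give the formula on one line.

(((~b | ~c) | ~d) & ((d | (b & c)) | (~c & a)))

  ~b = 1111000011110000
  ~c = 1100110011001100
  (~b | ~c) = 1111110011111100
  ~d = 1010101010101010
  ((~b | ~c) | ~d) = 1111111011111110
  (b & c) = 0000001100000011
  (d | (b & c)) = 0101011101010111
  (~c & a) = 0000000011001100
  ((d | (b & c)) | (~c & a)) = 0101011111011111
  (((~b | ~c) | ~d) & ((d | (b & c)) | (~c & a))) = 0101011011011110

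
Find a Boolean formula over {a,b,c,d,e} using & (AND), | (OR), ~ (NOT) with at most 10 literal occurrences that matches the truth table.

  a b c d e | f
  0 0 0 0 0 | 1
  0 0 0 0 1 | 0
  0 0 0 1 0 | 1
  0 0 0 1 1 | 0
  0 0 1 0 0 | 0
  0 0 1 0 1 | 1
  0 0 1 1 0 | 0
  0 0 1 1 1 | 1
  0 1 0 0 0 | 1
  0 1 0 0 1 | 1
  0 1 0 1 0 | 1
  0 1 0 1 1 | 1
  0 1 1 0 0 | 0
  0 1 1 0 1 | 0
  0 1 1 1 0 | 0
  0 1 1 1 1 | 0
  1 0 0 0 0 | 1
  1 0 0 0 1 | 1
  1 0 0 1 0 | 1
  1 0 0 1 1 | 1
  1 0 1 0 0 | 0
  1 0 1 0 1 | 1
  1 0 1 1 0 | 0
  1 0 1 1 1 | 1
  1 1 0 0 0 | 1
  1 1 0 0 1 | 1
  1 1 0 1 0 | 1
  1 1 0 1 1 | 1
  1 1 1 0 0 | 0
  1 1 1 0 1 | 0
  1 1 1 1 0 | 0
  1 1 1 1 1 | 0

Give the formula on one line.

(((~e | b) & ~c) | (~b & ((c | a) & e)))

  ~e = 10101010101010101010101010101010
  (~e | b) = 10101010111111111010101011111111
  ~c = 11110000111100001111000011110000
  ((~e | b) & ~c) = 10100000111100001010000011110000
  ~b = 11111111000000001111111100000000
  (c | a) = 00001111000011111111111111111111
  ((c | a) & e) = 00000101000001010101010101010101
  (~b & ((c | a) & e)) = 00000101000000000101010100000000
  (((~e | b) & ~c) | (~b & ((c | a) & e))) = 10100101111100001111010111110000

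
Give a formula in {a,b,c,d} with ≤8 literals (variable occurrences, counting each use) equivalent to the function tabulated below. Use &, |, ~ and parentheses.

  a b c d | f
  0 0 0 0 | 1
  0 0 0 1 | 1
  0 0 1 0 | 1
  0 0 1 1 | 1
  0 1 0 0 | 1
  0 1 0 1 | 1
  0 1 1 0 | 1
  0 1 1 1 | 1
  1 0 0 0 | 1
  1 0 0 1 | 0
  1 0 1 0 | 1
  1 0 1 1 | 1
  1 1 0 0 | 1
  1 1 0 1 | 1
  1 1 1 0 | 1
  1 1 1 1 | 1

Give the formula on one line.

((c | ~d) | (((d & (~b & ~a)) | b) & ~c))

  ~d = 1010101010101010
  (c | ~d) = 1011101110111011
  ~b = 1111000011110000
  ~a = 1111111100000000
  (~b & ~a) = 1111000000000000
  (d & (~b & ~a)) = 0101000000000000
  ((d & (~b & ~a)) | b) = 0101111100001111
  ~c = 1100110011001100
  (((d & (~b & ~a)) | b) & ~c) = 0100110000001100
  ((c | ~d) | (((d & (~b & ~a)) | b) & ~c)) = 1111111110111111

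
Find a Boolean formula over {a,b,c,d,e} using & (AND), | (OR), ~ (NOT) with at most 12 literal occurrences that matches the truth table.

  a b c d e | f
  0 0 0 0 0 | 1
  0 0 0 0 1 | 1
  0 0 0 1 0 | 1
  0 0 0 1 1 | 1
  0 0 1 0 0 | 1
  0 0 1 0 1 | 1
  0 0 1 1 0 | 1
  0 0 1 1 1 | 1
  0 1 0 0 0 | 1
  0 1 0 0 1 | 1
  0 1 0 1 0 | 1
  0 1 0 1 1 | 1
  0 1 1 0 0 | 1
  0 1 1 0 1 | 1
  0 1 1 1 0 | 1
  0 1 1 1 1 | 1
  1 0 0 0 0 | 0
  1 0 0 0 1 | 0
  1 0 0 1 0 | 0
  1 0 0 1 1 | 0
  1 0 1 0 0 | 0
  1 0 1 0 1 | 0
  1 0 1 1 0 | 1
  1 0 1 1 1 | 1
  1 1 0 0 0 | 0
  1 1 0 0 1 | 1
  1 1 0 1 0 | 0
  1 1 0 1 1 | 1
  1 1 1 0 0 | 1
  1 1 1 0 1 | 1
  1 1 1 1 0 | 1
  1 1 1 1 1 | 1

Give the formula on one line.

(((~a | (b & e)) | (c & d)) | ((c & ~a) | (c & b)))

  ~a = 11111111111111110000000000000000
  (b & e) = 00000000010101010000000001010101
  (~a | (b & e)) = 11111111111111110000000001010101
  (c & d) = 00000011000000110000001100000011
  ((~a | (b & e)) | (c & d)) = 11111111111111110000001101010111
  (c & ~a) = 00001111000011110000000000000000
  (c & b) = 00000000000011110000000000001111
  ((c & ~a) | (c & b)) = 00001111000011110000000000001111
  (((~a | (b & e)) | (c & d)) | ((c & ~a) | (c & b))) = 11111111111111110000001101011111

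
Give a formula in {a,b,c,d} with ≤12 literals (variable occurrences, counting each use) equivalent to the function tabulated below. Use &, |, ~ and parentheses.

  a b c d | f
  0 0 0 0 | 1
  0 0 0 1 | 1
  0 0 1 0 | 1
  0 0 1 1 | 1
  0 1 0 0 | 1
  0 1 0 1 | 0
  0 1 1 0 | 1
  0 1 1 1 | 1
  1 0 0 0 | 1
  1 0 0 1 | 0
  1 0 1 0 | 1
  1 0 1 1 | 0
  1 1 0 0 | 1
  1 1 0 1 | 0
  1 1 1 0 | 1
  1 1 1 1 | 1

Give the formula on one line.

(((~a & (~b | ~d)) | ((~b | ~a) & ~d)) | ((c | ~d) & b))

  ~a = 1111111100000000
  ~b = 1111000011110000
  ~d = 1010101010101010
  (~b | ~d) = 1111101011111010
  (~a & (~b | ~d)) = 1111101000000000
  (~b | ~a) = 1111111111110000
  ((~b | ~a) & ~d) = 1010101010100000
  ((~a & (~b | ~d)) | ((~b | ~a) & ~d)) = 1111101010100000
  (c | ~d) = 1011101110111011
  ((c | ~d) & b) = 0000101100001011
  (((~a & (~b | ~d)) | ((~b | ~a) & ~d)) | ((c | ~d) & b)) = 1111101110101011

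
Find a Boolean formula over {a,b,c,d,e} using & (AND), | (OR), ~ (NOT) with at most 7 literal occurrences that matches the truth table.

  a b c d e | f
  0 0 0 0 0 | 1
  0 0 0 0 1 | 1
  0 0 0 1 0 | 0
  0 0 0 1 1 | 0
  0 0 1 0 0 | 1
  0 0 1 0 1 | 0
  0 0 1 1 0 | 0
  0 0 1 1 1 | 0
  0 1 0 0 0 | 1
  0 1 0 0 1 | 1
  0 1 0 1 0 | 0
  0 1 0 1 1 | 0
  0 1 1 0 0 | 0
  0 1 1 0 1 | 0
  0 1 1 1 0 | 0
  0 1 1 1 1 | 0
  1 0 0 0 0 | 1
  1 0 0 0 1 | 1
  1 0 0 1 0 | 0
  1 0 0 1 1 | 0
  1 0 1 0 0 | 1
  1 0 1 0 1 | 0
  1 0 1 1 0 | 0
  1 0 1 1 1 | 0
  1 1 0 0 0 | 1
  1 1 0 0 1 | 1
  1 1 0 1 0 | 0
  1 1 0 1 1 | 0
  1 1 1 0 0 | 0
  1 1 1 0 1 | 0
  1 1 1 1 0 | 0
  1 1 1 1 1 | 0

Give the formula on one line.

  ~d = 11001100110011001100110011001100
  ~c = 11110000111100001111000011110000
  ~b = 11111111000000001111111100000000
  (d | ~b) = 11111111001100111111111100110011
  ~e = 10101010101010101010101010101010
  (b | ~e) = 10101010111111111010101011111111
  ((d | ~b) & (b | ~e)) = 10101010001100111010101000110011
  (~c | ((d | ~b) & (b | ~e))) = 11111010111100111111101011110011
  (~d & (~c | ((d | ~b) & (b | ~e)))) = 11001000110000001100100011000000

(~d & (~c | ((d | ~b) & (b | ~e))))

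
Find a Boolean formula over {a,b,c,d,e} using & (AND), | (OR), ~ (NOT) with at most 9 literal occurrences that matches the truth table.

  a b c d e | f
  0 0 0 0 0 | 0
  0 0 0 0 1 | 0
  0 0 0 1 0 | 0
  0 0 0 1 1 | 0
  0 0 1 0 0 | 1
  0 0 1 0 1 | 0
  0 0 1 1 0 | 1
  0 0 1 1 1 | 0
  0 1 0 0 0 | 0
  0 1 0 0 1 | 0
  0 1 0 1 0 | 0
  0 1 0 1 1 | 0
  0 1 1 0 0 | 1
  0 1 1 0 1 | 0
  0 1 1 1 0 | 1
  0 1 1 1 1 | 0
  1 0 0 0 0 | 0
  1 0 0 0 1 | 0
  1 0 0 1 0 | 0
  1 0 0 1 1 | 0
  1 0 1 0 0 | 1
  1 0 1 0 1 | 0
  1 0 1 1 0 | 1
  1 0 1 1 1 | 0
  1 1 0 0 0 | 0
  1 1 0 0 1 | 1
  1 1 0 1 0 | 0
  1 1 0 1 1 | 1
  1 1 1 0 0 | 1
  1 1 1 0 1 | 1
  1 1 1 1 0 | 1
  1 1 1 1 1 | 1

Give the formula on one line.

  (a | d) = 00110011001100111111111111111111
  (e & (a | d)) = 00010001000100010101010101010101
  ((e & (a | d)) & a) = 00000000000000000101010101010101
  (((e & (a | d)) & a) & b) = 00000000000000000000000001010101
  ~e = 10101010101010101010101010101010
  (~e & c) = 00001010000010100000101000001010
  ((((e & (a | d)) & a) & b) | (~e & c)) = 00001010000010100000101001011111

((((e & (a | d)) & a) & b) | (~e & c))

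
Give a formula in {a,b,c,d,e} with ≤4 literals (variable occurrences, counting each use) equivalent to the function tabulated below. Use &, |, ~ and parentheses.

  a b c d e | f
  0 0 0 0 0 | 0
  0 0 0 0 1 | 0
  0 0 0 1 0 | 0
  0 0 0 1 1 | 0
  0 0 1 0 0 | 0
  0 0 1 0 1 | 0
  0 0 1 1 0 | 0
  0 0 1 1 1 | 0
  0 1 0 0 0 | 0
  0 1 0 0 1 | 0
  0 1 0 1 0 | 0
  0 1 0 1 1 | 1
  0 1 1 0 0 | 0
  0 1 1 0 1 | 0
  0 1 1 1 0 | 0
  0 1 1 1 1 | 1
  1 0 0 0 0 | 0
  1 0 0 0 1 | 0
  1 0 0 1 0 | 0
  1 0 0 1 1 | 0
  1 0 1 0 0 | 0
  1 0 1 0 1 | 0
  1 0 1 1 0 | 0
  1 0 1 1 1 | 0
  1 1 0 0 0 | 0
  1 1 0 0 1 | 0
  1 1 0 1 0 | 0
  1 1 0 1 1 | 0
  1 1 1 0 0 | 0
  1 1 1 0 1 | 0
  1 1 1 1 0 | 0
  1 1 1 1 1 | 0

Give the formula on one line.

(d & ((e & b) & ~a))

  (e & b) = 00000000010101010000000001010101
  ~a = 11111111111111110000000000000000
  ((e & b) & ~a) = 00000000010101010000000000000000
  (d & ((e & b) & ~a)) = 00000000000100010000000000000000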